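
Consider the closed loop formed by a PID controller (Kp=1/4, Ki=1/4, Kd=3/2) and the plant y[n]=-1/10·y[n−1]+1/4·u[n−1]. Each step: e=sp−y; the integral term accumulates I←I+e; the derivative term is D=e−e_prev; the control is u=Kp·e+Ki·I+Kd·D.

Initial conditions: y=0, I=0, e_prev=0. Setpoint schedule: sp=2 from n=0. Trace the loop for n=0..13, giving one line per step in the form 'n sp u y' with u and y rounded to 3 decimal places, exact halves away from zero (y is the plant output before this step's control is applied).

0 2 4.000 0.000
1 2 -0.500 1.000
2 2 3.700 -0.225
3 2 0.074 0.948
4 2 4.143 -0.076
5 2 0.887 1.043
6 2 4.658 0.117
7 2 1.669 1.153
8 2 5.135 0.302
9 2 2.380 1.254
10 2 5.562 0.470
11 2 3.021 1.344
12 2 5.941 0.621
13 2 3.598 1.423

(exact arithmetic carried between steps; '≈' marks a value shown rounded to 6 d.p. or computed from one; I and e_prev carry over from the previous line; the table rounds u and y to 3 d.p., halves away from zero)
n=0: y=0, sp=2, e=sp−y=2; I=2, D=e−e_prev=2; u=1/4·2+1/4·2+3/2·2=4; next y=-1/10·0+1/4·4=1
n=1: y=1, sp=2, e=sp−y=1; I=3, D=e−e_prev=-1; u=1/4·1+1/4·3+3/2·(-1)=-0.5; next y=-1/10·1+1/4·(-0.5)=-0.225
n=2: y=-0.225, sp=2, e=sp−y=2.225; I=5.225, D=e−e_prev=1.225; u=1/4·2.225+1/4·5.225+3/2·1.225=3.7; next y=-1/10·(-0.225)+1/4·3.7=0.9475
n=3: y=0.9475, sp=2, e=sp−y=1.0525; I=6.2775, D=e−e_prev=-1.1725; u=1/4·1.0525+1/4·6.2775+3/2·(-1.1725)=0.07375; next y=-1/10·0.9475+1/4·0.07375≈-0.076313
n=4: y≈-0.076313, sp=2, e=sp−y≈2.076313; I≈8.353813, D=e−e_prev≈1.023813; u=1/4·2.076313+1/4·8.353813+3/2·1.023813≈4.14325; next y=-1/10·(-0.076313)+1/4·4.14325≈1.043444
n=5: y≈1.043444, sp=2, e=sp−y≈0.956556; I≈9.310369, D=e−e_prev≈-1.119756; u=1/4·0.956556+1/4·9.310369+3/2·(-1.119756)≈0.887097; next y=-1/10·1.043444+1/4·0.887097≈0.117430
n=6: y≈0.117430, sp=2, e=sp−y≈1.882570; I≈11.192939, D=e−e_prev≈0.926014; u=1/4·1.882570+1/4·11.192939+3/2·0.926014≈4.657898; next y=-1/10·0.117430+1/4·4.657898≈1.152732
n=7: y≈1.152732, sp=2, e=sp−y≈0.847268; I≈12.040207, D=e−e_prev≈-1.035302; u=1/4·0.847268+1/4·12.040207+3/2·(-1.035302)≈1.668916; next y=-1/10·1.152732+1/4·1.668916≈0.301956
n=8: y≈0.301956, sp=2, e=sp−y≈1.698044; I≈13.738251, D=e−e_prev≈0.850776; u=1/4·1.698044+1/4·13.738251+3/2·0.850776≈5.135237; next y=-1/10·0.301956+1/4·5.135237≈1.253614
n=9: y≈1.253614, sp=2, e=sp−y≈0.746386; I≈14.484638, D=e−e_prev≈-0.951658; u=1/4·0.746386+1/4·14.484638+3/2·(-0.951658)≈2.380269; next y=-1/10·1.253614+1/4·2.380269≈0.469706
n=10: y≈0.469706, sp=2, e=sp−y≈1.530294; I≈16.014932, D=e−e_prev≈0.783908; u=1/4·1.530294+1/4·16.014932+3/2·0.783908≈5.562168; next y=-1/10·0.469706+1/4·5.562168≈1.343571
n=11: y≈1.343571, sp=2, e=sp−y≈0.656429; I≈16.671360, D=e−e_prev≈-0.873865; u=1/4·0.656429+1/4·16.671360+3/2·(-0.873865)≈3.021149; next y=-1/10·1.343571+1/4·3.021149≈0.620930
n=12: y≈0.620930, sp=2, e=sp−y≈1.379070; I≈18.050430, D=e−e_prev≈0.722641; u=1/4·1.379070+1/4·18.050430+3/2·0.722641≈5.941337; next y=-1/10·0.620930+1/4·5.941337≈1.423241
n=13: y≈1.423241, sp=2, e=sp−y≈0.576759; I≈18.627189, D=e−e_prev≈-0.802311; u=1/4·0.576759+1/4·18.627189+3/2·(-0.802311)≈3.597520; next y=-1/10·1.423241+1/4·3.597520≈0.757056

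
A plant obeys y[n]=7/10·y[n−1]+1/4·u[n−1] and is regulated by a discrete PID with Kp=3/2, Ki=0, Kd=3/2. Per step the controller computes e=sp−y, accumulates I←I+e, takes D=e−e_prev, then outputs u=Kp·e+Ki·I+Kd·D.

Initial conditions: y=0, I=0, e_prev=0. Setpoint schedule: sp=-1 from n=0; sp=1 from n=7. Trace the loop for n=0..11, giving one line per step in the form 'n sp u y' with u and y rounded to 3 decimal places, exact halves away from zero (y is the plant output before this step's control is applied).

0 -1 -3.000 0.000
1 -1 0.750 -0.750
2 -1 -1.613 -0.338
3 -1 -0.088 -0.639
4 -1 -1.050 -0.470
5 -1 -0.431 -0.591
6 -1 -0.822 -0.522
7 1 5.430 -0.571
8 1 -2.230 0.958
9 1 2.598 0.113
10 1 -0.516 0.729
11 1 1.450 0.381

(exact arithmetic carried between steps; '≈' marks a value shown rounded to 6 d.p. or computed from one; I and e_prev carry over from the previous line; the table rounds u and y to 3 d.p., halves away from zero)
n=0: y=0, sp=-1, e=sp−y=-1; I=-1, D=e−e_prev=-1; u=3/2·(-1)+0·(-1)+3/2·(-1)=-3; next y=7/10·0+1/4·(-3)=-0.75
n=1: y=-0.75, sp=-1, e=sp−y=-0.25; I=-1.25, D=e−e_prev=0.75; u=3/2·(-0.25)+0·(-1.25)+3/2·0.75=0.75; next y=7/10·(-0.75)+1/4·0.75=-0.3375
n=2: y=-0.3375, sp=-1, e=sp−y=-0.6625; I=-1.9125, D=e−e_prev=-0.4125; u=3/2·(-0.6625)+0·(-1.9125)+3/2·(-0.4125)=-1.6125; next y=7/10·(-0.3375)+1/4·(-1.6125)=-0.639375
n=3: y=-0.639375, sp=-1, e=sp−y=-0.360625; I=-2.273125, D=e−e_prev=0.301875; u=3/2·(-0.360625)+0·(-2.273125)+3/2·0.301875=-0.088125; next y=7/10·(-0.639375)+1/4·(-0.088125)≈-0.469594
n=4: y≈-0.469594, sp=-1, e=sp−y≈-0.530406; I≈-2.803531, D=e−e_prev≈-0.169781; u=3/2·(-0.530406)+0·(-2.803531)+3/2·(-0.169781)≈-1.050281; next y=7/10·(-0.469594)+1/4·(-1.050281)≈-0.591286
n=5: y≈-0.591286, sp=-1, e=sp−y≈-0.408714; I≈-3.212245, D=e−e_prev≈0.121692; u=3/2·(-0.408714)+0·(-3.212245)+3/2·0.121692≈-0.430533; next y=7/10·(-0.591286)+1/4·(-0.430533)≈-0.521533
n=6: y≈-0.521533, sp=-1, e=sp−y≈-0.478467; I≈-3.690712, D=e−e_prev≈-0.069753; u=3/2·(-0.478467)+0·(-3.690712)+3/2·(-0.069753)≈-0.822329; next y=7/10·(-0.521533)+1/4·(-0.822329)≈-0.570656
n=7: y≈-0.570656, sp=1, e=sp−y≈1.570656; I≈-2.120056, D=e−e_prev≈2.049122; u=3/2·1.570656+0·(-2.120056)+3/2·2.049122≈5.429667; next y=7/10·(-0.570656)+1/4·5.429667≈0.957958
n=8: y≈0.957958, sp=1, e=sp−y≈0.042042; I≈-2.078014, D=e−e_prev≈-1.528613; u=3/2·0.042042+0·(-2.078014)+3/2·(-1.528613)≈-2.229857; next y=7/10·0.957958+1/4·(-2.229857)≈0.113106
n=9: y≈0.113106, sp=1, e=sp−y≈0.886894; I≈-1.191120, D=e−e_prev≈0.844851; u=3/2·0.886894+0·(-1.191120)+3/2·0.844851≈2.597618; next y=7/10·0.113106+1/4·2.597618≈0.728579
n=10: y≈0.728579, sp=1, e=sp−y≈0.271421; I≈-0.919699, D=e−e_prev≈-0.615473; u=3/2·0.271421+0·(-0.919699)+3/2·(-0.615473)≈-0.516077; next y=7/10·0.728579+1/4·(-0.516077)≈0.380986
n=11: y≈0.380986, sp=1, e=sp−y≈0.619014; I≈-0.300685, D=e−e_prev≈0.347593; u=3/2·0.619014+0·(-0.300685)+3/2·0.347593≈1.449911; next y=7/10·0.380986+1/4·1.449911≈0.629168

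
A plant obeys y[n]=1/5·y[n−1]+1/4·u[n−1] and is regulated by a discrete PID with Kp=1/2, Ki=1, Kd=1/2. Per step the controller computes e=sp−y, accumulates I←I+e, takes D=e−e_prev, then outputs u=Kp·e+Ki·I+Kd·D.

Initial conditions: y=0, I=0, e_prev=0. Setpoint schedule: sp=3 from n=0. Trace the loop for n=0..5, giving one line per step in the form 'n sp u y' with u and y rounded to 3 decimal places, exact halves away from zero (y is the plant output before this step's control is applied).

(exact arithmetic carried between steps; '≈' marks a value shown rounded to 6 d.p. or computed from one; I and e_prev carry over from the previous line; the table rounds u and y to 3 d.p., halves away from zero)
n=0: y=0, sp=3, e=sp−y=3; I=3, D=e−e_prev=3; u=1/2·3+1·3+1/2·3=6; next y=1/5·0+1/4·6=1.5
n=1: y=1.5, sp=3, e=sp−y=1.5; I=4.5, D=e−e_prev=-1.5; u=1/2·1.5+1·4.5+1/2·(-1.5)=4.5; next y=1/5·1.5+1/4·4.5=1.425
n=2: y=1.425, sp=3, e=sp−y=1.575; I=6.075, D=e−e_prev=0.075; u=1/2·1.575+1·6.075+1/2·0.075=6.9; next y=1/5·1.425+1/4·6.9=2.01
n=3: y=2.01, sp=3, e=sp−y=0.99; I=7.065, D=e−e_prev=-0.585; u=1/2·0.99+1·7.065+1/2·(-0.585)=7.2675; next y=1/5·2.01+1/4·7.2675=2.218875
n=4: y=2.218875, sp=3, e=sp−y=0.781125; I=7.846125, D=e−e_prev=-0.208875; u=1/2·0.781125+1·7.846125+1/2·(-0.208875)=8.13225; next y=1/5·2.218875+1/4·8.13225≈2.476838
n=5: y≈2.476838, sp=3, e=sp−y≈0.523163; I≈8.369288, D=e−e_prev≈-0.257963; u=1/2·0.523163+1·8.369288+1/2·(-0.257963)≈8.501888; next y=1/5·2.476838+1/4·8.501888≈2.620839

0 3 6.000 0.000
1 3 4.500 1.500
2 3 6.900 1.425
3 3 7.268 2.010
4 3 8.132 2.219
5 3 8.502 2.477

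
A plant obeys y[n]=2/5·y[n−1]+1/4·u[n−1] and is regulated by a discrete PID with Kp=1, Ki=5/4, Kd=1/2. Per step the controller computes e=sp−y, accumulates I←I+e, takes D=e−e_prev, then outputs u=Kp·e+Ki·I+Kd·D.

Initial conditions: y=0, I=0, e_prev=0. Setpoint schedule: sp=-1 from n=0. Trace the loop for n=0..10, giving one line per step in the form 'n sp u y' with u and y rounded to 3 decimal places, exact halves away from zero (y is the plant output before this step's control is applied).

(exact arithmetic carried between steps; '≈' marks a value shown rounded to 6 d.p. or computed from one; I and e_prev carry over from the previous line; the table rounds u and y to 3 d.p., halves away from zero)
n=0: y=0, sp=-1, e=sp−y=-1; I=-1, D=e−e_prev=-1; u=1·(-1)+5/4·(-1)+1/2·(-1)=-2.75; next y=2/5·0+1/4·(-2.75)=-0.6875
n=1: y=-0.6875, sp=-1, e=sp−y=-0.3125; I=-1.3125, D=e−e_prev=0.6875; u=1·(-0.3125)+5/4·(-1.3125)+1/2·0.6875=-1.609375; next y=2/5·(-0.6875)+1/4·(-1.609375)≈-0.677344
n=2: y≈-0.677344, sp=-1, e=sp−y≈-0.322656; I≈-1.635156, D=e−e_prev≈-0.010156; u=1·(-0.322656)+5/4·(-1.635156)+1/2·(-0.010156)≈-2.371680; next y=2/5·(-0.677344)+1/4·(-2.371680)≈-0.863857
n=3: y≈-0.863857, sp=-1, e=sp−y≈-0.136143; I≈-1.771299, D=e−e_prev≈0.186514; u=1·(-0.136143)+5/4·(-1.771299)+1/2·0.186514≈-2.257009; next y=2/5·(-0.863857)+1/4·(-2.257009)≈-0.909795
n=4: y≈-0.909795, sp=-1, e=sp−y≈-0.090205; I≈-1.861504, D=e−e_prev≈0.045938; u=1·(-0.090205)+5/4·(-1.861504)+1/2·0.045938≈-2.394115; next y=2/5·(-0.909795)+1/4·(-2.394115)≈-0.962447
n=5: y≈-0.962447, sp=-1, e=sp−y≈-0.037553; I≈-1.899057, D=e−e_prev≈0.052652; u=1·(-0.037553)+5/4·(-1.899057)+1/2·0.052652≈-2.385048; next y=2/5·(-0.962447)+1/4·(-2.385048)≈-0.981241
n=6: y≈-0.981241, sp=-1, e=sp−y≈-0.018759; I≈-1.917816, D=e−e_prev≈0.018794; u=1·(-0.018759)+5/4·(-1.917816)+1/2·0.018794≈-2.406632; next y=2/5·(-0.981241)+1/4·(-2.406632)≈-0.994154
n=7: y≈-0.994154, sp=-1, e=sp−y≈-0.005846; I≈-1.923662, D=e−e_prev≈0.012914; u=1·(-0.005846)+5/4·(-1.923662)+1/2·0.012914≈-2.403966; next y=2/5·(-0.994154)+1/4·(-2.403966)≈-0.998653
n=8: y≈-0.998653, sp=-1, e=sp−y≈-0.001347; I≈-1.925008, D=e−e_prev≈0.004499; u=1·(-0.001347)+5/4·(-1.925008)+1/2·0.004499≈-2.405358; next y=2/5·(-0.998653)+1/4·(-2.405358)≈-1.000801
n=9: y≈-1.000801, sp=-1, e=sp−y≈0.000801; I≈-1.924208, D=e−e_prev≈0.002148; u=1·0.000801+5/4·(-1.924208)+1/2·0.002148≈-2.403385; next y=2/5·(-1.000801)+1/4·(-2.403385)≈-1.001167
n=10: y≈-1.001167, sp=-1, e=sp−y≈0.001167; I≈-1.923041, D=e−e_prev≈0.000366; u=1·0.001167+5/4·(-1.923041)+1/2·0.000366≈-2.402452; next y=2/5·(-1.001167)+1/4·(-2.402452)≈-1.001080

0 -1 -2.750 0.000
1 -1 -1.609 -0.688
2 -1 -2.372 -0.677
3 -1 -2.257 -0.864
4 -1 -2.394 -0.910
5 -1 -2.385 -0.962
6 -1 -2.407 -0.981
7 -1 -2.404 -0.994
8 -1 -2.405 -0.999
9 -1 -2.403 -1.001
10 -1 -2.402 -1.001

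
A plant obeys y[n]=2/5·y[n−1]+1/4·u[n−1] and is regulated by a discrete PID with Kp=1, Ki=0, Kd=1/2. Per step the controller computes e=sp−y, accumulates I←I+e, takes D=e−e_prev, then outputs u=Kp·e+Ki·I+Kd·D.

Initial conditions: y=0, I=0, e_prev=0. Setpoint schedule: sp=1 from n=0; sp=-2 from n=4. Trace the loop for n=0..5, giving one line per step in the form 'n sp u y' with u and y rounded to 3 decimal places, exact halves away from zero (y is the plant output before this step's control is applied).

0 1 1.500 0.000
1 1 0.438 0.375
2 1 0.798 0.259
3 1 0.675 0.303
4 -2 -3.783 0.290
5 -2 -0.610 -0.830

(exact arithmetic carried between steps; '≈' marks a value shown rounded to 6 d.p. or computed from one; I and e_prev carry over from the previous line; the table rounds u and y to 3 d.p., halves away from zero)
n=0: y=0, sp=1, e=sp−y=1; I=1, D=e−e_prev=1; u=1·1+0·1+1/2·1=1.5; next y=2/5·0+1/4·1.5=0.375
n=1: y=0.375, sp=1, e=sp−y=0.625; I=1.625, D=e−e_prev=-0.375; u=1·0.625+0·1.625+1/2·(-0.375)=0.4375; next y=2/5·0.375+1/4·0.4375=0.259375
n=2: y=0.259375, sp=1, e=sp−y=0.740625; I=2.365625, D=e−e_prev=0.115625; u=1·0.740625+0·2.365625+1/2·0.115625≈0.798438; next y=2/5·0.259375+1/4·0.798438≈0.303359
n=3: y≈0.303359, sp=1, e=sp−y≈0.696641; I≈3.062266, D=e−e_prev≈-0.043984; u=1·0.696641+0·3.062266+1/2·(-0.043984)≈0.674648; next y=2/5·0.303359+1/4·0.674648≈0.290006
n=4: y≈0.290006, sp=-2, e=sp−y≈-2.290006; I≈0.772260, D=e−e_prev≈-2.986646; u=1·(-2.290006)+0·0.772260+1/2·(-2.986646)≈-3.783329; next y=2/5·0.290006+1/4·(-3.783329)≈-0.829830
n=5: y≈-0.829830, sp=-2, e=sp−y≈-1.170170; I≈-0.397910, D=e−e_prev≈1.119836; u=1·(-1.170170)+0·(-0.397910)+1/2·1.119836≈-0.610252; next y=2/5·(-0.829830)+1/4·(-0.610252)≈-0.484495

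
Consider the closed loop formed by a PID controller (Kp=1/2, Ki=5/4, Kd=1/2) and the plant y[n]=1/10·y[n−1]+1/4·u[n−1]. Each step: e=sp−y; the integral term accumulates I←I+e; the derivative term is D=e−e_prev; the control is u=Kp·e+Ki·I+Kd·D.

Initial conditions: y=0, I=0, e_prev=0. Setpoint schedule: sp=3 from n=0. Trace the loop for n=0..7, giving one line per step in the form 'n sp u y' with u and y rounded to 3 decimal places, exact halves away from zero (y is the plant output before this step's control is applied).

(exact arithmetic carried between steps; '≈' marks a value shown rounded to 6 d.p. or computed from one; I and e_prev carry over from the previous line; the table rounds u and y to 3 d.p., halves away from zero)
n=0: y=0, sp=3, e=sp−y=3; I=3, D=e−e_prev=3; u=1/2·3+5/4·3+1/2·3=6.75; next y=1/10·0+1/4·6.75=1.6875
n=1: y=1.6875, sp=3, e=sp−y=1.3125; I=4.3125, D=e−e_prev=-1.6875; u=1/2·1.3125+5/4·4.3125+1/2·(-1.6875)=5.203125; next y=1/10·1.6875+1/4·5.203125≈1.469531
n=2: y≈1.469531, sp=3, e=sp−y≈1.530469; I≈5.842969, D=e−e_prev≈0.217969; u=1/2·1.530469+5/4·5.842969+1/2·0.217969≈8.177930; next y=1/10·1.469531+1/4·8.177930≈2.191436
n=3: y≈2.191436, sp=3, e=sp−y≈0.808564; I≈6.651533, D=e−e_prev≈-0.721904; u=1/2·0.808564+5/4·6.651533+1/2·(-0.721904)≈8.357747; next y=1/10·2.191436+1/4·8.357747≈2.308580
n=4: y≈2.308580, sp=3, e=sp−y≈0.691420; I≈7.342953, D=e−e_prev≈-0.117145; u=1/2·0.691420+5/4·7.342953+1/2·(-0.117145)≈9.465829; next y=1/10·2.308580+1/4·9.465829≈2.597315
n=5: y≈2.597315, sp=3, e=sp−y≈0.402685; I≈7.745638, D=e−e_prev≈-0.288735; u=1/2·0.402685+5/4·7.745638+1/2·(-0.288735)≈9.739022; next y=1/10·2.597315+1/4·9.739022≈2.694487
n=6: y≈2.694487, sp=3, e=sp−y≈0.305513; I≈8.051151, D=e−e_prev≈-0.097172; u=1/2·0.305513+5/4·8.051151+1/2·(-0.097172)≈10.168109; next y=1/10·2.694487+1/4·10.168109≈2.811476
n=7: y≈2.811476, sp=3, e=sp−y≈0.188524; I≈8.239675, D=e−e_prev≈-0.116989; u=1/2·0.188524+5/4·8.239675+1/2·(-0.116989)≈10.335361; next y=1/10·2.811476+1/4·10.335361≈2.864988

0 3 6.750 0.000
1 3 5.203 1.688
2 3 8.178 1.470
3 3 8.358 2.191
4 3 9.466 2.309
5 3 9.739 2.597
6 3 10.168 2.694
7 3 10.335 2.811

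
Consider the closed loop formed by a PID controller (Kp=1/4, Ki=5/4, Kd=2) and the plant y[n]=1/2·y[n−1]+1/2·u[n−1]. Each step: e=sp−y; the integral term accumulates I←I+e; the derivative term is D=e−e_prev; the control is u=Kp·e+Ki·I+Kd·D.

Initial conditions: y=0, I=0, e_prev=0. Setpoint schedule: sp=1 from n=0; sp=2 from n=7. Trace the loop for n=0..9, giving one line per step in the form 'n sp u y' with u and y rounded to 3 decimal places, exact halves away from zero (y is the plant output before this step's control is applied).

0 1 3.500 0.000
1 1 -3.375 1.750
2 1 8.156 -0.813
3 1 -10.398 3.672
4 1 19.854 -3.363
5 1 -29.392 8.245
6 1 50.633 -10.573
7 2 -76.149 20.030
8 2 128.834 -28.060
9 2 -204.334 50.387

(exact arithmetic carried between steps; '≈' marks a value shown rounded to 6 d.p. or computed from one; I and e_prev carry over from the previous line; the table rounds u and y to 3 d.p., halves away from zero)
n=0: y=0, sp=1, e=sp−y=1; I=1, D=e−e_prev=1; u=1/4·1+5/4·1+2·1=3.5; next y=1/2·0+1/2·3.5=1.75
n=1: y=1.75, sp=1, e=sp−y=-0.75; I=0.25, D=e−e_prev=-1.75; u=1/4·(-0.75)+5/4·0.25+2·(-1.75)=-3.375; next y=1/2·1.75+1/2·(-3.375)=-0.8125
n=2: y=-0.8125, sp=1, e=sp−y=1.8125; I=2.0625, D=e−e_prev=2.5625; u=1/4·1.8125+5/4·2.0625+2·2.5625=8.15625; next y=1/2·(-0.8125)+1/2·8.15625=3.671875
n=3: y=3.671875, sp=1, e=sp−y=-2.671875; I=-0.609375, D=e−e_prev=-4.484375; u=1/4·(-2.671875)+5/4·(-0.609375)+2·(-4.484375)≈-10.398438; next y=1/2·3.671875+1/2·(-10.398438)≈-3.363281
n=4: y≈-3.363281, sp=1, e=sp−y≈4.363281; I≈3.753906, D=e−e_prev≈7.035156; u=1/4·4.363281+5/4·3.753906+2·7.035156≈19.853516; next y=1/2·(-3.363281)+1/2·19.853516≈8.245117
n=5: y≈8.245117, sp=1, e=sp−y≈-7.245117; I≈-3.491211, D=e−e_prev≈-11.608398; u=1/4·(-7.245117)+5/4·(-3.491211)+2·(-11.608398)≈-29.392090; next y=1/2·8.245117+1/2·(-29.392090)≈-10.573486
n=6: y≈-10.573486, sp=1, e=sp−y≈11.573486; I≈8.082275, D=e−e_prev≈18.818604; u=1/4·11.573486+5/4·8.082275+2·18.818604≈50.633423; next y=1/2·(-10.573486)+1/2·50.633423≈20.029968
n=7: y≈20.029968, sp=2, e=sp−y≈-18.029968; I≈-9.947693, D=e−e_prev≈-29.603455; u=1/4·(-18.029968)+5/4·(-9.947693)+2·(-29.603455)≈-76.149017; next y=1/2·20.029968+1/2·(-76.149017)≈-28.059525
n=8: y≈-28.059525, sp=2, e=sp−y≈30.059525; I≈20.111832, D=e−e_prev≈48.089493; u=1/4·30.059525+5/4·20.111832+2·48.089493≈128.833656; next y=1/2·(-28.059525)+1/2·128.833656≈50.387066
n=9: y≈50.387066, sp=2, e=sp−y≈-48.387066; I≈-28.275234, D=e−e_prev≈-78.446590; u=1/4·(-48.387066)+5/4·(-28.275234)+2·(-78.446590)≈-204.333990; next y=1/2·50.387066+1/2·(-204.333990)≈-76.973462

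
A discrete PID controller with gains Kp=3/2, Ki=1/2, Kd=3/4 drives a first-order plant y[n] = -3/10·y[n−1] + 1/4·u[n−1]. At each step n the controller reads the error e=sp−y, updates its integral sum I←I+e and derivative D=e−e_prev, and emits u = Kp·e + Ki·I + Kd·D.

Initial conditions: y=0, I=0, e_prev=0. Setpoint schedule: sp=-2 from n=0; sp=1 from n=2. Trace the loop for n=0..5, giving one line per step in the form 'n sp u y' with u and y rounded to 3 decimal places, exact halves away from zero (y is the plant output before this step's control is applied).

(exact arithmetic carried between steps; '≈' marks a value shown rounded to 6 d.p. or computed from one; I and e_prev carry over from the previous line; the table rounds u and y to 3 d.p., halves away from zero)
n=0: y=0, sp=-2, e=sp−y=-2; I=-2, D=e−e_prev=-2; u=3/2·(-2)+1/2·(-2)+3/4·(-2)=-5.5; next y=-3/10·0+1/4·(-5.5)=-1.375
n=1: y=-1.375, sp=-2, e=sp−y=-0.625; I=-2.625, D=e−e_prev=1.375; u=3/2·(-0.625)+1/2·(-2.625)+3/4·1.375=-1.21875; next y=-3/10·(-1.375)+1/4·(-1.21875)≈0.107813
n=2: y≈0.107813, sp=1, e=sp−y≈0.892188; I≈-1.732813, D=e−e_prev≈1.517188; u=3/2·0.892188+1/2·(-1.732813)+3/4·1.517188≈1.609766; next y=-3/10·0.107813+1/4·1.609766≈0.370098
n=3: y≈0.370098, sp=1, e=sp−y≈0.629902; I≈-1.102910, D=e−e_prev≈-0.262285; u=3/2·0.629902+1/2·(-1.102910)+3/4·(-0.262285)≈0.196685; next y=-3/10·0.370098+1/4·0.196685≈-0.061858
n=4: y≈-0.061858, sp=1, e=sp−y≈1.061858; I≈-0.041052, D=e−e_prev≈0.431956; u=3/2·1.061858+1/2·(-0.041052)+3/4·0.431956≈1.896228; next y=-3/10·(-0.061858)+1/4·1.896228≈0.492614
n=5: y≈0.492614, sp=1, e=sp−y≈0.507386; I≈0.466334, D=e−e_prev≈-0.554473; u=3/2·0.507386+1/2·0.466334+3/4·(-0.554473)≈0.578391; next y=-3/10·0.492614+1/4·0.578391≈-0.003187

0 -2 -5.500 0.000
1 -2 -1.219 -1.375
2 1 1.610 0.108
3 1 0.197 0.370
4 1 1.896 -0.062
5 1 0.578 0.493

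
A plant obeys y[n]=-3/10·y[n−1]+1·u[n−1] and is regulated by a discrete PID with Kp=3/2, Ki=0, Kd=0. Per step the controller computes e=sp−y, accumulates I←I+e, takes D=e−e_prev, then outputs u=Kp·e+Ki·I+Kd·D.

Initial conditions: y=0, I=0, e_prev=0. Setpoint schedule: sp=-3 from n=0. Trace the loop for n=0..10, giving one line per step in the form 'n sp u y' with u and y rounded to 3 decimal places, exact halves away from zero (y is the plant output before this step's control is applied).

0 -3 -4.500 0.000
1 -3 2.250 -4.500
2 -3 -9.900 3.600
3 -3 11.970 -10.980
4 -3 -27.396 15.264
5 -3 43.463 -31.975
6 -3 -84.083 53.055
7 -3 145.499 -100.000
8 -3 -267.749 175.499
9 -3 476.098 -320.399
10 -3 -862.827 572.218

(exact arithmetic carried between steps; '≈' marks a value shown rounded to 6 d.p. or computed from one; I and e_prev carry over from the previous line; the table rounds u and y to 3 d.p., halves away from zero)
n=0: y=0, sp=-3, e=sp−y=-3; I=-3, D=e−e_prev=-3; u=3/2·(-3)+0·(-3)+0·(-3)=-4.5; next y=-3/10·0+1·(-4.5)=-4.5
n=1: y=-4.5, sp=-3, e=sp−y=1.5; I=-1.5, D=e−e_prev=4.5; u=3/2·1.5+0·(-1.5)+0·4.5=2.25; next y=-3/10·(-4.5)+1·2.25=3.6
n=2: y=3.6, sp=-3, e=sp−y=-6.6; I=-8.1, D=e−e_prev=-8.1; u=3/2·(-6.6)+0·(-8.1)+0·(-8.1)=-9.9; next y=-3/10·3.6+1·(-9.9)=-10.98
n=3: y=-10.98, sp=-3, e=sp−y=7.98; I=-0.12, D=e−e_prev=14.58; u=3/2·7.98+0·(-0.12)+0·14.58=11.97; next y=-3/10·(-10.98)+1·11.97=15.264
n=4: y=15.264, sp=-3, e=sp−y=-18.264; I=-18.384, D=e−e_prev=-26.244; u=3/2·(-18.264)+0·(-18.384)+0·(-26.244)=-27.396; next y=-3/10·15.264+1·(-27.396)=-31.9752
n=5: y=-31.9752, sp=-3, e=sp−y=28.9752; I=10.5912, D=e−e_prev=47.2392; u=3/2·28.9752+0·10.5912+0·47.2392=43.4628; next y=-3/10·(-31.9752)+1·43.4628=53.05536
n=6: y=53.05536, sp=-3, e=sp−y=-56.05536; I=-45.46416, D=e−e_prev=-85.03056; u=3/2·(-56.05536)+0·(-45.46416)+0·(-85.03056)=-84.08304; next y=-3/10·53.05536+1·(-84.08304)=-99.999648
n=7: y=-99.999648, sp=-3, e=sp−y=96.999648; I=51.535488, D=e−e_prev=153.055008; u=3/2·96.999648+0·51.535488+0·153.055008=145.499472; next y=-3/10·(-99.999648)+1·145.499472≈175.499366
n=8: y≈175.499366, sp=-3, e=sp−y≈-178.499366; I≈-126.963878, D=e−e_prev≈-275.499014; u=3/2·(-178.499366)+0·(-126.963878)+0·(-275.499014)≈-267.749050; next y=-3/10·175.499366+1·(-267.749050)≈-320.398860
n=9: y≈-320.398860, sp=-3, e=sp−y≈317.398860; I≈190.434981, D=e−e_prev≈495.898226; u=3/2·317.398860+0·190.434981+0·495.898226≈476.098289; next y=-3/10·(-320.398860)+1·476.098289≈572.217947
n=10: y≈572.217947, sp=-3, e=sp−y≈-575.217947; I≈-384.782966, D=e−e_prev≈-892.616807; u=3/2·(-575.217947)+0·(-384.782966)+0·(-892.616807)≈-862.826921; next y=-3/10·572.217947+1·(-862.826921)≈-1034.492305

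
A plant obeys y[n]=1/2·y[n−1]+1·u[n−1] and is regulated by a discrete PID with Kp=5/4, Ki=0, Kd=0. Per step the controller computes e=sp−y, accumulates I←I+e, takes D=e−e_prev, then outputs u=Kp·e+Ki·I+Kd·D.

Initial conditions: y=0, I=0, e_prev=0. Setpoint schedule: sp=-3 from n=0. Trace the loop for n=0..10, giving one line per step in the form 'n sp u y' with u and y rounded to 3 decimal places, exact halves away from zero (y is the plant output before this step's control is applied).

0 -3 -3.750 0.000
1 -3 0.938 -3.750
2 -3 -2.578 -0.938
3 -3 0.059 -3.047
4 -3 -1.919 -1.465
5 -3 -0.436 -2.651
6 -3 -1.548 -1.761
7 -3 -0.714 -2.429
8 -3 -1.340 -1.928
9 -3 -0.870 -2.304
10 -3 -1.222 -2.022

(exact arithmetic carried between steps; '≈' marks a value shown rounded to 6 d.p. or computed from one; I and e_prev carry over from the previous line; the table rounds u and y to 3 d.p., halves away from zero)
n=0: y=0, sp=-3, e=sp−y=-3; I=-3, D=e−e_prev=-3; u=5/4·(-3)+0·(-3)+0·(-3)=-3.75; next y=1/2·0+1·(-3.75)=-3.75
n=1: y=-3.75, sp=-3, e=sp−y=0.75; I=-2.25, D=e−e_prev=3.75; u=5/4·0.75+0·(-2.25)+0·3.75=0.9375; next y=1/2·(-3.75)+1·0.9375=-0.9375
n=2: y=-0.9375, sp=-3, e=sp−y=-2.0625; I=-4.3125, D=e−e_prev=-2.8125; u=5/4·(-2.0625)+0·(-4.3125)+0·(-2.8125)=-2.578125; next y=1/2·(-0.9375)+1·(-2.578125)=-3.046875
n=3: y=-3.046875, sp=-3, e=sp−y=0.046875; I=-4.265625, D=e−e_prev=2.109375; u=5/4·0.046875+0·(-4.265625)+0·2.109375≈0.058594; next y=1/2·(-3.046875)+1·0.058594≈-1.464844
n=4: y≈-1.464844, sp=-3, e=sp−y≈-1.535156; I≈-5.800781, D=e−e_prev≈-1.582031; u=5/4·(-1.535156)+0·(-5.800781)+0·(-1.582031)≈-1.918945; next y=1/2·(-1.464844)+1·(-1.918945)≈-2.651367
n=5: y≈-2.651367, sp=-3, e=sp−y≈-0.348633; I≈-6.149414, D=e−e_prev≈1.186523; u=5/4·(-0.348633)+0·(-6.149414)+0·1.186523≈-0.435791; next y=1/2·(-2.651367)+1·(-0.435791)≈-1.761475
n=6: y≈-1.761475, sp=-3, e=sp−y≈-1.238525; I≈-7.387939, D=e−e_prev≈-0.889893; u=5/4·(-1.238525)+0·(-7.387939)+0·(-0.889893)≈-1.548157; next y=1/2·(-1.761475)+1·(-1.548157)≈-2.428894
n=7: y≈-2.428894, sp=-3, e=sp−y≈-0.571106; I≈-7.959045, D=e−e_prev≈0.667419; u=5/4·(-0.571106)+0·(-7.959045)+0·0.667419≈-0.713882; next y=1/2·(-2.428894)+1·(-0.713882)≈-1.928329
n=8: y≈-1.928329, sp=-3, e=sp−y≈-1.071671; I≈-9.030716, D=e−e_prev≈-0.500565; u=5/4·(-1.071671)+0·(-9.030716)+0·(-0.500565)≈-1.339588; next y=1/2·(-1.928329)+1·(-1.339588)≈-2.303753
n=9: y≈-2.303753, sp=-3, e=sp−y≈-0.696247; I≈-9.726963, D=e−e_prev≈0.375423; u=5/4·(-0.696247)+0·(-9.726963)+0·0.375423≈-0.870309; next y=1/2·(-2.303753)+1·(-0.870309)≈-2.022185
n=10: y≈-2.022185, sp=-3, e=sp−y≈-0.977815; I≈-10.704778, D=e−e_prev≈-0.281568; u=5/4·(-0.977815)+0·(-10.704778)+0·(-0.281568)≈-1.222268; next y=1/2·(-2.022185)+1·(-1.222268)≈-2.233361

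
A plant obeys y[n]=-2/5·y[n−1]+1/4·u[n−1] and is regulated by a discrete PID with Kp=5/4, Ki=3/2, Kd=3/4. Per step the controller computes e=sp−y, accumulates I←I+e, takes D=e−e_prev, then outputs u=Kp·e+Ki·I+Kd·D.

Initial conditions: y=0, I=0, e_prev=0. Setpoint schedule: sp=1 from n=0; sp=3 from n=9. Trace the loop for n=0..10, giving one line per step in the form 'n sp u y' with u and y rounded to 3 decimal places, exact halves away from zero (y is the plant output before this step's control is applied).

0 1 3.500 0.000
1 1 1.188 0.875
2 1 5.280 -0.053
3 1 1.283 1.341
4 1 7.266 -0.216
5 1 0.507 1.903
6 1 9.622 -0.634
7 1 -1.357 2.659
8 1 12.842 -1.403
9 3 2.289 3.772
10 3 19.990 -0.936

(exact arithmetic carried between steps; '≈' marks a value shown rounded to 6 d.p. or computed from one; I and e_prev carry over from the previous line; the table rounds u and y to 3 d.p., halves away from zero)
n=0: y=0, sp=1, e=sp−y=1; I=1, D=e−e_prev=1; u=5/4·1+3/2·1+3/4·1=3.5; next y=-2/5·0+1/4·3.5=0.875
n=1: y=0.875, sp=1, e=sp−y=0.125; I=1.125, D=e−e_prev=-0.875; u=5/4·0.125+3/2·1.125+3/4·(-0.875)=1.1875; next y=-2/5·0.875+1/4·1.1875=-0.053125
n=2: y=-0.053125, sp=1, e=sp−y=1.053125; I=2.178125, D=e−e_prev=0.928125; u=5/4·1.053125+3/2·2.178125+3/4·0.928125≈5.279688; next y=-2/5·(-0.053125)+1/4·5.279688≈1.341172
n=3: y≈1.341172, sp=1, e=sp−y≈-0.341172; I≈1.836953, D=e−e_prev≈-1.394297; u=5/4·(-0.341172)+3/2·1.836953+3/4·(-1.394297)≈1.283242; next y=-2/5·1.341172+1/4·1.283242≈-0.215658
n=4: y≈-0.215658, sp=1, e=sp−y≈1.215658; I≈3.052611, D=e−e_prev≈1.556830; u=5/4·1.215658+3/2·3.052611+3/4·1.556830≈7.266112; next y=-2/5·(-0.215658)+1/4·7.266112≈1.902791
n=5: y≈1.902791, sp=1, e=sp−y≈-0.902791; I≈2.149820, D=e−e_prev≈-2.118450; u=5/4·(-0.902791)+3/2·2.149820+3/4·(-2.118450)≈0.507404; next y=-2/5·1.902791+1/4·0.507404≈-0.634266
n=6: y≈-0.634266, sp=1, e=sp−y≈1.634266; I≈3.784086, D=e−e_prev≈2.537057; u=5/4·1.634266+3/2·3.784086+3/4·2.537057≈9.621753; next y=-2/5·(-0.634266)+1/4·9.621753≈2.659145
n=7: y≈2.659145, sp=1, e=sp−y≈-1.659145; I≈2.124941, D=e−e_prev≈-3.293410; u=5/4·(-1.659145)+3/2·2.124941+3/4·(-3.293410)≈-1.356577; next y=-2/5·2.659145+1/4·(-1.356577)≈-1.402802
n=8: y≈-1.402802, sp=1, e=sp−y≈2.402802; I≈4.527743, D=e−e_prev≈4.061947; u=5/4·2.402802+3/2·4.527743+3/4·4.061947≈12.841577; next y=-2/5·(-1.402802)+1/4·12.841577≈3.771515
n=9: y≈3.771515, sp=3, e=sp−y≈-0.771515; I≈3.756228, D=e−e_prev≈-3.174317; u=5/4·(-0.771515)+3/2·3.756228+3/4·(-3.174317)≈2.289210; next y=-2/5·3.771515+1/4·2.289210≈-0.936303
n=10: y≈-0.936303, sp=3, e=sp−y≈3.936303; I≈7.692531, D=e−e_prev≈4.707819; u=5/4·3.936303+3/2·7.692531+3/4·4.707819≈19.990040; next y=-2/5·(-0.936303)+1/4·19.990040≈5.372031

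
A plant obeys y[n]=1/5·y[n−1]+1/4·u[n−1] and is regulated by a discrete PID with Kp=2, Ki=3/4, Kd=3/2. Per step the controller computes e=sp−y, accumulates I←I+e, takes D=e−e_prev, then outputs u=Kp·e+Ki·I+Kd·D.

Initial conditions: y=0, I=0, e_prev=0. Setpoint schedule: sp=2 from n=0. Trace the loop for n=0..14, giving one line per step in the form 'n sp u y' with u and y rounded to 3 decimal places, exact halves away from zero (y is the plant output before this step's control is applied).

0 2 8.500 0.000
1 2 -2.031 2.125
2 2 10.446 -0.083
3 2 -2.684 2.595
4 2 12.561 -0.152
5 2 -3.808 3.110
6 2 14.872 -0.330
7 2 -5.464 3.652
8 2 17.492 -0.636
9 2 -7.709 4.246
10 2 20.556 -1.078
11 2 -10.628 4.923
12 2 24.213 -1.672
13 2 -14.338 5.719
14 2 28.637 -2.441

(exact arithmetic carried between steps; '≈' marks a value shown rounded to 6 d.p. or computed from one; I and e_prev carry over from the previous line; the table rounds u and y to 3 d.p., halves away from zero)
n=0: y=0, sp=2, e=sp−y=2; I=2, D=e−e_prev=2; u=2·2+3/4·2+3/2·2=8.5; next y=1/5·0+1/4·8.5=2.125
n=1: y=2.125, sp=2, e=sp−y=-0.125; I=1.875, D=e−e_prev=-2.125; u=2·(-0.125)+3/4·1.875+3/2·(-2.125)=-2.03125; next y=1/5·2.125+1/4·(-2.03125)≈-0.082813
n=2: y≈-0.082813, sp=2, e=sp−y≈2.082813; I≈3.957813, D=e−e_prev≈2.207813; u=2·2.082813+3/4·3.957813+3/2·2.207813≈10.445703; next y=1/5·(-0.082813)+1/4·10.445703≈2.594863
n=3: y≈2.594863, sp=2, e=sp−y≈-0.594863; I≈3.362949, D=e−e_prev≈-2.677676; u=2·(-0.594863)+3/4·3.362949+3/2·(-2.677676)≈-2.684028; next y=1/5·2.594863+1/4·(-2.684028)≈-0.152034
n=4: y≈-0.152034, sp=2, e=sp−y≈2.152034; I≈5.514984, D=e−e_prev≈2.746898; u=2·2.152034+3/4·5.514984+3/2·2.746898≈12.560653; next y=1/5·(-0.152034)+1/4·12.560653≈3.109756
n=5: y≈3.109756, sp=2, e=sp−y≈-1.109756; I≈4.405227, D=e−e_prev≈-3.261791; u=2·(-1.109756)+3/4·4.405227+3/2·(-3.261791)≈-3.808279; next y=1/5·3.109756+1/4·(-3.808279)≈-0.330118
n=6: y≈-0.330118, sp=2, e=sp−y≈2.330118; I≈6.735346, D=e−e_prev≈3.439875; u=2·2.330118+3/4·6.735346+3/2·3.439875≈14.871558; next y=1/5·(-0.330118)+1/4·14.871558≈3.651866
n=7: y≈3.651866, sp=2, e=sp−y≈-1.651866; I≈5.083480, D=e−e_prev≈-3.981984; u=2·(-1.651866)+3/4·5.083480+3/2·(-3.981984)≈-5.464098; next y=1/5·3.651866+1/4·(-5.464098)≈-0.635651
n=8: y≈-0.635651, sp=2, e=sp−y≈2.635651; I≈7.719131, D=e−e_prev≈4.287517; u=2·2.635651+3/4·7.719131+3/2·4.287517≈17.491927; next y=1/5·(-0.635651)+1/4·17.491927≈4.245851
n=9: y≈4.245851, sp=2, e=sp−y≈-2.245851; I≈5.473280, D=e−e_prev≈-4.881503; u=2·(-2.245851)+3/4·5.473280+3/2·(-4.881503)≈-7.708997; next y=1/5·4.245851+1/4·(-7.708997)≈-1.078079
n=10: y≈-1.078079, sp=2, e=sp−y≈3.078079; I≈8.551359, D=e−e_prev≈5.323931; u=2·3.078079+3/4·8.551359+3/2·5.323931≈20.555573; next y=1/5·(-1.078079)+1/4·20.555573≈4.923277
n=11: y≈4.923277, sp=2, e=sp−y≈-2.923277; I≈5.628081, D=e−e_prev≈-6.001357; u=2·(-2.923277)+3/4·5.628081+3/2·(-6.001357)≈-10.627529; next y=1/5·4.923277+1/4·(-10.627529)≈-1.672227
n=12: y≈-1.672227, sp=2, e=sp−y≈3.672227; I≈9.300308, D=e−e_prev≈6.595504; u=2·3.672227+3/4·9.300308+3/2·6.595504≈24.212941; next y=1/5·(-1.672227)+1/4·24.212941≈5.718790
n=13: y≈5.718790, sp=2, e=sp−y≈-3.718790; I≈5.581518, D=e−e_prev≈-7.391016; u=2·(-3.718790)+3/4·5.581518+3/2·(-7.391016)≈-14.337966; next y=1/5·5.718790+1/4·(-14.337966)≈-2.440733
n=14: y≈-2.440733, sp=2, e=sp−y≈4.440733; I≈10.022252, D=e−e_prev≈8.159523; u=2·4.440733+3/4·10.022252+3/2·8.159523≈28.637441; next y=1/5·(-2.440733)+1/4·28.637441≈6.671213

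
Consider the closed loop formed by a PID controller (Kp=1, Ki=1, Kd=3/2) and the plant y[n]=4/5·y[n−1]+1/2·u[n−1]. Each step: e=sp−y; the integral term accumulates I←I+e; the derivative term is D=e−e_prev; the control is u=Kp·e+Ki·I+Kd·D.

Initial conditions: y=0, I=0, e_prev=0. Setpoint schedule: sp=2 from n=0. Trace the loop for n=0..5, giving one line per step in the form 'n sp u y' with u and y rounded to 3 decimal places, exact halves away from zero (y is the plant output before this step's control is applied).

0 2 7.000 0.000
1 2 -6.250 3.500
2 2 10.888 -0.325
3 2 -11.806 5.184
4 2 17.562 -1.756
5 2 -21.054 7.376

(exact arithmetic carried between steps; '≈' marks a value shown rounded to 6 d.p. or computed from one; I and e_prev carry over from the previous line; the table rounds u and y to 3 d.p., halves away from zero)
n=0: y=0, sp=2, e=sp−y=2; I=2, D=e−e_prev=2; u=1·2+1·2+3/2·2=7; next y=4/5·0+1/2·7=3.5
n=1: y=3.5, sp=2, e=sp−y=-1.5; I=0.5, D=e−e_prev=-3.5; u=1·(-1.5)+1·0.5+3/2·(-3.5)=-6.25; next y=4/5·3.5+1/2·(-6.25)=-0.325
n=2: y=-0.325, sp=2, e=sp−y=2.325; I=2.825, D=e−e_prev=3.825; u=1·2.325+1·2.825+3/2·3.825=10.8875; next y=4/5·(-0.325)+1/2·10.8875=5.18375
n=3: y=5.18375, sp=2, e=sp−y=-3.18375; I=-0.35875, D=e−e_prev=-5.50875; u=1·(-3.18375)+1·(-0.35875)+3/2·(-5.50875)=-11.805625; next y=4/5·5.18375+1/2·(-11.805625)≈-1.755813
n=4: y≈-1.755813, sp=2, e=sp−y≈3.755813; I≈3.397063, D=e−e_prev≈6.939563; u=1·3.755813+1·3.397063+3/2·6.939563≈17.562219; next y=4/5·(-1.755813)+1/2·17.562219≈7.376459
n=5: y≈7.376459, sp=2, e=sp−y≈-5.376459; I≈-1.979397, D=e−e_prev≈-9.132272; u=1·(-5.376459)+1·(-1.979397)+3/2·(-9.132272)≈-21.054264; next y=4/5·7.376459+1/2·(-21.054264)≈-4.625965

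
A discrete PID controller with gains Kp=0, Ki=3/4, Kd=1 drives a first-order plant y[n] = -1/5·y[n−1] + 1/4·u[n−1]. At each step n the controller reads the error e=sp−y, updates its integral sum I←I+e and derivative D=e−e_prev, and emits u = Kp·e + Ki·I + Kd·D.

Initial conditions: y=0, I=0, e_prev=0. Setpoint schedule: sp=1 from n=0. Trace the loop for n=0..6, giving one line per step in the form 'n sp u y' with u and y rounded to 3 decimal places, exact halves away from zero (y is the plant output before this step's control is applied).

0 1 1.750 0.000
1 1 0.734 0.438
2 1 2.191 0.096
3 1 1.771 0.529
4 1 2.892 0.337
5 1 2.640 0.656
6 1 3.439 0.529

(exact arithmetic carried between steps; '≈' marks a value shown rounded to 6 d.p. or computed from one; I and e_prev carry over from the previous line; the table rounds u and y to 3 d.p., halves away from zero)
n=0: y=0, sp=1, e=sp−y=1; I=1, D=e−e_prev=1; u=0·1+3/4·1+1·1=1.75; next y=-1/5·0+1/4·1.75=0.4375
n=1: y=0.4375, sp=1, e=sp−y=0.5625; I=1.5625, D=e−e_prev=-0.4375; u=0·0.5625+3/4·1.5625+1·(-0.4375)=0.734375; next y=-1/5·0.4375+1/4·0.734375≈0.096094
n=2: y≈0.096094, sp=1, e=sp−y≈0.903906; I≈2.466406, D=e−e_prev≈0.341406; u=0·0.903906+3/4·2.466406+1·0.341406≈2.191211; next y=-1/5·0.096094+1/4·2.191211≈0.528584
n=3: y≈0.528584, sp=1, e=sp−y≈0.471416; I≈2.937822, D=e−e_prev≈-0.432490; u=0·0.471416+3/4·2.937822+1·(-0.432490)≈1.770876; next y=-1/5·0.528584+1/4·1.770876≈0.337002
n=4: y≈0.337002, sp=1, e=sp−y≈0.662998; I≈3.600820, D=e−e_prev≈0.191582; u=0·0.662998+3/4·3.600820+1·0.191582≈2.892197; next y=-1/5·0.337002+1/4·2.892197≈0.655649
n=5: y≈0.655649, sp=1, e=sp−y≈0.344351; I≈3.945171, D=e−e_prev≈-0.318646; u=0·0.344351+3/4·3.945171+1·(-0.318646)≈2.640232; next y=-1/5·0.655649+1/4·2.640232≈0.528928
n=6: y≈0.528928, sp=1, e=sp−y≈0.471072; I≈4.416243, D=e−e_prev≈0.126720; u=0·0.471072+3/4·4.416243+1·0.126720≈3.438903; next y=-1/5·0.528928+1/4·3.438903≈0.753940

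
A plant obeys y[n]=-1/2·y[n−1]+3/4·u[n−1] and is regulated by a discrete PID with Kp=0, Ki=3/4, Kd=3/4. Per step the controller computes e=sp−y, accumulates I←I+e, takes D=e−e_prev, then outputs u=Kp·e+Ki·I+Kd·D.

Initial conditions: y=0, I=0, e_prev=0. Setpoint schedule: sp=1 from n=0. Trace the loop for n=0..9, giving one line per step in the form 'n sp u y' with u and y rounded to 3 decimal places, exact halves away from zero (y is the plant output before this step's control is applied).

(exact arithmetic carried between steps; '≈' marks a value shown rounded to 6 d.p. or computed from one; I and e_prev carry over from the previous line; the table rounds u and y to 3 d.p., halves away from zero)
n=0: y=0, sp=1, e=sp−y=1; I=1, D=e−e_prev=1; u=0·1+3/4·1+3/4·1=1.5; next y=-1/2·0+3/4·1.5=1.125
n=1: y=1.125, sp=1, e=sp−y=-0.125; I=0.875, D=e−e_prev=-1.125; u=0·(-0.125)+3/4·0.875+3/4·(-1.125)=-0.1875; next y=-1/2·1.125+3/4·(-0.1875)=-0.703125
n=2: y=-0.703125, sp=1, e=sp−y=1.703125; I=2.578125, D=e−e_prev=1.828125; u=0·1.703125+3/4·2.578125+3/4·1.828125≈3.304688; next y=-1/2·(-0.703125)+3/4·3.304688≈2.830078
n=3: y≈2.830078, sp=1, e=sp−y≈-1.830078; I≈0.748047, D=e−e_prev≈-3.533203; u=0·(-1.830078)+3/4·0.748047+3/4·(-3.533203)≈-2.088867; next y=-1/2·2.830078+3/4·(-2.088867)≈-2.981689
n=4: y≈-2.981689, sp=1, e=sp−y≈3.981689; I≈4.729736, D=e−e_prev≈5.811768; u=0·3.981689+3/4·4.729736+3/4·5.811768≈7.906128; next y=-1/2·(-2.981689)+3/4·7.906128≈7.420441
n=5: y≈7.420441, sp=1, e=sp−y≈-6.420441; I≈-1.690704, D=e−e_prev≈-10.402130; u=0·(-6.420441)+3/4·(-1.690704)+3/4·(-10.402130)≈-9.069626; next y=-1/2·7.420441+3/4·(-9.069626)≈-10.512440
n=6: y≈-10.512440, sp=1, e=sp−y≈11.512440; I≈9.821735, D=e−e_prev≈17.932880; u=0·11.512440+3/4·9.821735+3/4·17.932880≈20.815962; next y=-1/2·(-10.512440)+3/4·20.815962≈20.868191
n=7: y≈20.868191, sp=1, e=sp−y≈-19.868191; I≈-10.046456, D=e−e_prev≈-31.380631; u=0·(-19.868191)+3/4·(-10.046456)+3/4·(-31.380631)≈-31.070315; next y=-1/2·20.868191+3/4·(-31.070315)≈-33.736832
n=8: y≈-33.736832, sp=1, e=sp−y≈34.736832; I≈24.690376, D=e−e_prev≈54.605023; u=0·34.736832+3/4·24.690376+3/4·54.605023≈59.471549; next y=-1/2·(-33.736832)+3/4·59.471549≈61.472078
n=9: y≈61.472078, sp=1, e=sp−y≈-60.472078; I≈-35.781702, D=e−e_prev≈-95.208910; u=0·(-60.472078)+3/4·(-35.781702)+3/4·(-95.208910)≈-98.242959; next y=-1/2·61.472078+3/4·(-98.242959)≈-104.418258

0 1 1.500 0.000
1 1 -0.188 1.125
2 1 3.305 -0.703
3 1 -2.089 2.830
4 1 7.906 -2.982
5 1 -9.070 7.420
6 1 20.816 -10.512
7 1 -31.070 20.868
8 1 59.472 -33.737
9 1 -98.243 61.472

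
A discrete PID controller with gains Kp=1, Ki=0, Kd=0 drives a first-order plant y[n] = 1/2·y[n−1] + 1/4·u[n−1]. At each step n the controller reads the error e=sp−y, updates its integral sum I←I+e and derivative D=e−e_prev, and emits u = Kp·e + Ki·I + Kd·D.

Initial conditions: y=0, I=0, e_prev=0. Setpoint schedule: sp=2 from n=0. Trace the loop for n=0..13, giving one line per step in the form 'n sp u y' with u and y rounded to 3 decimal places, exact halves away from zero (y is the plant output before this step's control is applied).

0 2 2.000 0.000
1 2 1.500 0.500
2 2 1.375 0.625
3 2 1.344 0.656
4 2 1.336 0.664
5 2 1.334 0.666
6 2 1.333 0.667
7 2 1.333 0.667
8 2 1.333 0.667
9 2 1.333 0.667
10 2 1.333 0.667
11 2 1.333 0.667
12 2 1.333 0.667
13 2 1.333 0.667

(exact arithmetic carried between steps; '≈' marks a value shown rounded to 6 d.p. or computed from one; I and e_prev carry over from the previous line; the table rounds u and y to 3 d.p., halves away from zero)
n=0: y=0, sp=2, e=sp−y=2; I=2, D=e−e_prev=2; u=1·2+0·2+0·2=2; next y=1/2·0+1/4·2=0.5
n=1: y=0.5, sp=2, e=sp−y=1.5; I=3.5, D=e−e_prev=-0.5; u=1·1.5+0·3.5+0·(-0.5)=1.5; next y=1/2·0.5+1/4·1.5=0.625
n=2: y=0.625, sp=2, e=sp−y=1.375; I=4.875, D=e−e_prev=-0.125; u=1·1.375+0·4.875+0·(-0.125)=1.375; next y=1/2·0.625+1/4·1.375=0.65625
n=3: y=0.65625, sp=2, e=sp−y=1.34375; I=6.21875, D=e−e_prev=-0.03125; u=1·1.34375+0·6.21875+0·(-0.03125)=1.34375; next y=1/2·0.65625+1/4·1.34375≈0.664063
n=4: y≈0.664063, sp=2, e=sp−y≈1.335938; I≈7.554688, D=e−e_prev≈-0.007813; u=1·1.335938+0·7.554688+0·(-0.007813)≈1.335938; next y=1/2·0.664063+1/4·1.335938≈0.666016
n=5: y≈0.666016, sp=2, e=sp−y≈1.333984; I≈8.888672, D=e−e_prev≈-0.001953; u=1·1.333984+0·8.888672+0·(-0.001953)≈1.333984; next y=1/2·0.666016+1/4·1.333984≈0.666504
n=6: y≈0.666504, sp=2, e=sp−y≈1.333496; I≈10.222168, D=e−e_prev≈-0.000488; u=1·1.333496+0·10.222168+0·(-0.000488)≈1.333496; next y=1/2·0.666504+1/4·1.333496≈0.666626
n=7: y≈0.666626, sp=2, e=sp−y≈1.333374; I≈11.555542, D=e−e_prev≈-0.000122; u=1·1.333374+0·11.555542+0·(-0.000122)≈1.333374; next y=1/2·0.666626+1/4·1.333374≈0.666656
n=8: y≈0.666656, sp=2, e=sp−y≈1.333344; I≈12.888885, D=e−e_prev≈-0.000031; u=1·1.333344+0·12.888885+0·(-0.000031)≈1.333344; next y=1/2·0.666656+1/4·1.333344≈0.666664
n=9: y≈0.666664, sp=2, e=sp−y≈1.333336; I≈14.222221, D=e−e_prev≈-0.000008; u=1·1.333336+0·14.222221+0·(-0.000008)≈1.333336; next y=1/2·0.666664+1/4·1.333336≈0.666666
n=10: y≈0.666666, sp=2, e=sp−y≈1.333334; I≈15.555555, D=e−e_prev≈-0.000002; u=1·1.333334+0·15.555555+0·(-0.000002)≈1.333334; next y=1/2·0.666666+1/4·1.333334≈0.666667
n=11: y≈0.666667, sp=2, e=sp−y≈1.333333; I≈16.888889, D=e−e_prev≈0.000000; u=1·1.333333+0·16.888889+0·0.000000≈1.333333; next y=1/2·0.666667+1/4·1.333333≈0.666667
n=12: y≈0.666667, sp=2, e=sp−y≈1.333333; I≈18.222222, D=e−e_prev≈0.000000; u=1·1.333333+0·18.222222+0·0.000000≈1.333333; next y=1/2·0.666667+1/4·1.333333≈0.666667
n=13: y≈0.666667, sp=2, e=sp−y≈1.333333; I≈19.555556, D=e−e_prev≈0.000000; u=1·1.333333+0·19.555556+0·0.000000≈1.333333; next y=1/2·0.666667+1/4·1.333333≈0.666667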